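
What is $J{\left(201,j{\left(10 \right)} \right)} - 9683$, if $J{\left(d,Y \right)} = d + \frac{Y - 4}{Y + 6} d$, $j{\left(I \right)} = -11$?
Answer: $-8879$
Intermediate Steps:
$J{\left(d,Y \right)} = d + \frac{d \left(-4 + Y\right)}{6 + Y}$ ($J{\left(d,Y \right)} = d + \frac{Y - 4}{6 + Y} d = d + \frac{-4 + Y}{6 + Y} d = d + \frac{d \left(-4 + Y\right)}{6 + Y}$)
$J{\left(201,j{\left(10 \right)} \right)} - 9683 = 2 \cdot 201 \frac{1}{6 - 11} \left(1 - 11\right) - 9683 = 2 \cdot 201 \frac{1}{-5} \left(-10\right) - 9683 = 2 \cdot 201 \left(- \frac{1}{5}\right) \left(-10\right) - 9683 = 804 - 9683 = -8879$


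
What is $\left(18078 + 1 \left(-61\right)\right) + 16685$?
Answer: $34702$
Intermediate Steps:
$\left(18078 + 1 \left(-61\right)\right) + 16685 = \left(18078 - 61\right) + 16685 = 18017 + 16685 = 34702$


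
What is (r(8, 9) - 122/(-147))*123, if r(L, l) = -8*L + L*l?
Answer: 53218/49 ≈ 1086.1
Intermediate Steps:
(r(8, 9) - 122/(-147))*123 = (8*(-8 + 9) - 122/(-147))*123 = (8*1 - 122*(-1/147))*123 = (8 + 122/147)*123 = (1298/147)*123 = 53218/49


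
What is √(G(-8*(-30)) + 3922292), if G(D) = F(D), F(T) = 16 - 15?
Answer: √3922293 ≈ 1980.5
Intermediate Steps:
F(T) = 1
G(D) = 1
√(G(-8*(-30)) + 3922292) = √(1 + 3922292) = √3922293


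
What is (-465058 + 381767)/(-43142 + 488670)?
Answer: -83291/445528 ≈ -0.18695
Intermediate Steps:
(-465058 + 381767)/(-43142 + 488670) = -83291/445528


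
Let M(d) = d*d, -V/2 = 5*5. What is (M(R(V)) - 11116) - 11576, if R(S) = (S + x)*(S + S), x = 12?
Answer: 14417308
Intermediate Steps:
V = -50 (V = -10*5 = -2*25 = -50)
R(S) = 2*S*(12 + S) (R(S) = (S + 12)*(S + S) = (12 + S)*(2*S) = 2*S*(12 + S))
M(d) = d²
(M(R(V)) - 11116) - 11576 = ((2*(-50)*(12 - 50))² - 11116) - 11576 = ((2*(-50)*(-38))² - 11116) - 11576 = (3800² - 11116) - 11576 = (14440000 - 11116) - 11576 = 14428884 - 11576 = 14417308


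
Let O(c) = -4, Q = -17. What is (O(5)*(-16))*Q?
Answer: -1088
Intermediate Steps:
(O(5)*(-16))*Q = -4*(-16)*(-17) = 64*(-17) = -1088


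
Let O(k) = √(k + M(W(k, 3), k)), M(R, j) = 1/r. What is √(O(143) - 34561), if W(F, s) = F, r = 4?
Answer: √(-138244 + 2*√573)/2 ≈ 185.87*I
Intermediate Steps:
M(R, j) = ¼ (M(R, j) = 1/4 = ¼)
O(k) = √(¼ + k) (O(k) = √(k + ¼) = √(¼ + k))
√(O(143) - 34561) = √(√(1 + 4*143)/2 - 34561) = √(√(1 + 572)/2 - 34561) = √(√573/2 - 34561) = √(-34561 + √573/2)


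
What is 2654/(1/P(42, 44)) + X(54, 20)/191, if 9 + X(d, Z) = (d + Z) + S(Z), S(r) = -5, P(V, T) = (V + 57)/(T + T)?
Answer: 2281353/764 ≈ 2986.1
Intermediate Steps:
P(V, T) = (57 + V)/(2*T) (P(V, T) = (57 + V)/((2*T)) = (57 + V)*(1/(2*T)) = (57 + V)/(2*T))
X(d, Z) = -14 + Z + d (X(d, Z) = -9 + ((d + Z) - 5) = -9 + ((Z + d) - 5) = -9 + (-5 + Z + d) = -14 + Z + d)
2654/(1/P(42, 44)) + X(54, 20)/191 = 2654/(1/((½)*(57 + 42)/44)) + (-14 + 20 + 54)/191 = 2654/(1/((½)*(1/44)*99)) + 60*(1/191) = 2654/(1/(9/8)) + 60/191 = 2654/(8/9) + 60/191 = 2654*(9/8) + 60/191 = 11943/4 + 60/191 = 2281353/764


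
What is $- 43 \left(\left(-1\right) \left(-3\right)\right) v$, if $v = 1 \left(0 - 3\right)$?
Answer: $387$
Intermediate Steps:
$v = -3$ ($v = 1 \left(-3\right) = -3$)
$- 43 \left(\left(-1\right) \left(-3\right)\right) v = - 43 \left(\left(-1\right) \left(-3\right)\right) \left(-3\right) = \left(-43\right) 3 \left(-3\right) = \left(-129\right) \left(-3\right) = 387$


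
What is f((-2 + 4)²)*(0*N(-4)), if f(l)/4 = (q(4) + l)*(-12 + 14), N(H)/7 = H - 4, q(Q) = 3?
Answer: 0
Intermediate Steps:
N(H) = -28 + 7*H (N(H) = 7*(H - 4) = 7*(-4 + H) = -28 + 7*H)
f(l) = 24 + 8*l (f(l) = 4*((3 + l)*(-12 + 14)) = 4*((3 + l)*2) = 4*(6 + 2*l) = 24 + 8*l)
f((-2 + 4)²)*(0*N(-4)) = (24 + 8*(-2 + 4)²)*(0*(-28 + 7*(-4))) = (24 + 8*2²)*(0*(-28 - 28)) = (24 + 8*4)*(0*(-56)) = (24 + 32)*0 = 56*0 = 0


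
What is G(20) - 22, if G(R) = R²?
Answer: 378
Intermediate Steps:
G(20) - 22 = 20² - 22 = 400 - 22 = 378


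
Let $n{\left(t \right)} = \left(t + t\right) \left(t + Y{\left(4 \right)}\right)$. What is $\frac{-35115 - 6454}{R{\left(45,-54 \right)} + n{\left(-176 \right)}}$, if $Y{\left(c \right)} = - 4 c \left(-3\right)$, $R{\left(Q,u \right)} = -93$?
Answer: $- \frac{41569}{44963} \approx -0.92452$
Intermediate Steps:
$Y{\left(c \right)} = 12 c$
$n{\left(t \right)} = 2 t \left(48 + t\right)$ ($n{\left(t \right)} = \left(t + t\right) \left(t + 12 \cdot 4\right) = 2 t \left(t + 48\right) = 2 t \left(48 + t\right)$)
$\frac{-35115 - 6454}{R{\left(45,-54 \right)} + n{\left(-176 \right)}} = \frac{-35115 - 6454}{-93 + 2 \left(-176\right) \left(48 - 176\right)} = - \frac{41569}{-93 + 2 \left(-176\right) \left(-128\right)} = - \frac{41569}{-93 + 45056} = - \frac{41569}{44963}$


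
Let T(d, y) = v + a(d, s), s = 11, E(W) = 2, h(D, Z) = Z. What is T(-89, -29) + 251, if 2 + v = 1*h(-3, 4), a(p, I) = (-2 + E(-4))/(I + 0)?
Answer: 253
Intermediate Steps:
a(p, I) = 0 (a(p, I) = (-2 + 2)/(I + 0) = 0/I = 0)
v = 2 (v = -2 + 1*4 = -2 + 4 = 2)
T(d, y) = 2 (T(d, y) = 2 + 0 = 2)
T(-89, -29) + 251 = 2 + 251 = 253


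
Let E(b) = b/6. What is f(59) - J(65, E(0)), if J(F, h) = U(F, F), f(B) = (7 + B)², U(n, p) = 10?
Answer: 4346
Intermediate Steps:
E(b) = b/6 (E(b) = b*(⅙) = b/6)
J(F, h) = 10
f(59) - J(65, E(0)) = (7 + 59)² - 1*10 = 66² - 10 = 4356 - 10 = 4346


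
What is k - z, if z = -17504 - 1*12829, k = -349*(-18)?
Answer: 36615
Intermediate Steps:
k = 6282
z = -30333 (z = -17504 - 12829 = -30333)
k - z = 6282 - 1*(-30333) = 6282 + 30333 = 36615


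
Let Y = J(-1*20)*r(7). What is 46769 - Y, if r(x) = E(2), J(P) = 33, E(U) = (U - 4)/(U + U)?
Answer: 93571/2 ≈ 46786.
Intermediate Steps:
E(U) = (-4 + U)/(2*U) (E(U) = (-4 + U)/((2*U)) = (-4 + U)*(1/(2*U)) = (-4 + U)/(2*U))
r(x) = -1/2 (r(x) = (1/2)*(-4 + 2)/2 = (1/2)*(1/2)*(-2) = -1/2)
Y = -33/2 (Y = 33*(-1/2) = -33/2 ≈ -16.500)
46769 - Y = 46769 - 1*(-33/2) = 46769 + 33/2 = 93571/2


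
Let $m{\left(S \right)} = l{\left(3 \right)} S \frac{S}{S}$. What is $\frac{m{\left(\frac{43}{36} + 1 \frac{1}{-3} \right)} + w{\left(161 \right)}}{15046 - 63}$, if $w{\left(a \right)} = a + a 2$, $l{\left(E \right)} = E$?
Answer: $\frac{5827}{179796} \approx 0.032409$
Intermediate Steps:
$w{\left(a \right)} = 3 a$ ($w{\left(a \right)} = a + 2 a = 3 a$)
$m{\left(S \right)} = 3 S$ ($m{\left(S \right)} = 3 S \frac{S}{S} = 3 S 1 = 3 S$)
$\frac{m{\left(\frac{43}{36} + 1 \frac{1}{-3} \right)} + w{\left(161 \right)}}{15046 - 63} = \frac{3 \left(\frac{43}{36} + 1 \frac{1}{-3}\right) + 3 \cdot 161}{15046 - 63} = \frac{3 \left(43 \cdot \frac{1}{36} + 1 \left(- \frac{1}{3}\right)\right) + 483}{14983} = \left(3 \left(\frac{43}{36} - \frac{1}{3}\right) + 483\right) \frac{1}{14983} = \left(3 \cdot \frac{31}{36} + 483\right) \frac{1}{14983} = \left(\frac{31}{12} + 483\right) \frac{1}{14983} = \frac{5827}{12} \cdot \frac{1}{14983} = \frac{5827}{179796}$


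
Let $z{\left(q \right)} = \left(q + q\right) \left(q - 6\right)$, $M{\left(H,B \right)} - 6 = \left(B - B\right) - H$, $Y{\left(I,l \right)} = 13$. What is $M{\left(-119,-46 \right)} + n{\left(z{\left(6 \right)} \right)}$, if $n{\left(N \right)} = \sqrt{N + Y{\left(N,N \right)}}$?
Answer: $125 + \sqrt{13} \approx 128.61$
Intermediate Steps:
$M{\left(H,B \right)} = 6 - H$ ($M{\left(H,B \right)} = 6 + \left(\left(B - B\right) - H\right) = 6 + \left(0 - H\right) = 6 - H$)
$z{\left(q \right)} = 2 q \left(-6 + q\right)$
$n{\left(N \right)} = \sqrt{13 + N}$ ($n{\left(N \right)} = \sqrt{N + 13} = \sqrt{13 + N}$)
$M{\left(-119,-46 \right)} + n{\left(z{\left(6 \right)} \right)} = \left(6 - -119\right) + \sqrt{13 + 2 \cdot 6 \left(-6 + 6\right)} = \left(6 + 119\right) + \sqrt{13 + 2 \cdot 6 \cdot 0} = 125 + \sqrt{13 + 0} = 125 + \sqrt{13}$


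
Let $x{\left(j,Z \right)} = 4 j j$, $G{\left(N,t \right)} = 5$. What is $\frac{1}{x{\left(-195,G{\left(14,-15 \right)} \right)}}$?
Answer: $\frac{1}{152100} \approx 6.5746 \cdot 10^{-6}$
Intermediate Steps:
$x{\left(j,Z \right)} = 4 j^{2}$
$\frac{1}{x{\left(-195,G{\left(14,-15 \right)} \right)}} = \frac{1}{4 \left(-195\right)^{2}} = \frac{1}{4 \cdot 38025} = \frac{1}{152100}$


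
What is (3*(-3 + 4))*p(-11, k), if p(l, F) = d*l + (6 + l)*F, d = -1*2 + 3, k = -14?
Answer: 177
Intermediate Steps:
d = 1 (d = -2 + 3 = 1)
p(l, F) = l + F*(6 + l) (p(l, F) = 1*l + (6 + l)*F = l + F*(6 + l))
(3*(-3 + 4))*p(-11, k) = (3*(-3 + 4))*(-11 + 6*(-14) - 14*(-11)) = (3*1)*(-11 - 84 + 154) = 3*59 = 177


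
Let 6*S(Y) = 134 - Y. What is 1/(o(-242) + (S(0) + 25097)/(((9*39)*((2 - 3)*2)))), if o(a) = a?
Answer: -1053/292505 ≈ -0.0035999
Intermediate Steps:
S(Y) = 67/3 - Y/6 (S(Y) = (134 - Y)/6 = 67/3 - Y/6)
1/(o(-242) + (S(0) + 25097)/(((9*39)*((2 - 3)*2)))) = 1/(-242 + ((67/3 - ⅙*0) + 25097)/(((9*39)*((2 - 3)*2)))) = 1/(-242 + ((67/3 + 0) + 25097)/((351*(-1*2)))) = 1/(-242 + (67/3 + 25097)/((351*(-2)))) = 1/(-242 + (75358/3)/(-702)) = 1/(-242 + (75358/3)*(-1/702)) = 1/(-242 - 37679/1053) = 1/(-292505/1053) = -1053/292505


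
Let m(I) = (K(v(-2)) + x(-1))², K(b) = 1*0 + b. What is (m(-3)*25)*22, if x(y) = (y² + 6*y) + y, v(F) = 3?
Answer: 4950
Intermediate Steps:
x(y) = y² + 7*y
K(b) = b (K(b) = 0 + b = b)
m(I) = 9 (m(I) = (3 - (7 - 1))² = (3 - 1*6)² = (3 - 6)² = (-3)² = 9)
(m(-3)*25)*22 = (9*25)*22 = 225*22 = 4950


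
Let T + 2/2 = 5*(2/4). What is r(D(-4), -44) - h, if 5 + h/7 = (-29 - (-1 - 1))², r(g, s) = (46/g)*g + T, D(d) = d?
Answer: -10041/2 ≈ -5020.5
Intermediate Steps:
T = 3/2 (T = -1 + 5*(2/4) = -1 + 5*(2*(¼)) = -1 + 5*(½) = -1 + 5/2 = 3/2 ≈ 1.5000)
r(g, s) = 95/2 (r(g, s) = (46/g)*g + 3/2 = 46 + 3/2 = 95/2)
h = 5068 (h = -35 + 7*(-29 - (-1 - 1))² = -35 + 7*(-29 - 1*(-2))² = -35 + 7*(-29 + 2)² = -35 + 7*(-27)² = -35 + 7*729 = -35 + 5103 = 5068)
r(D(-4), -44) - h = 95/2 - 1*5068 = 95/2 - 5068 = -10041/2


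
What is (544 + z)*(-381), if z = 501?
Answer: -398145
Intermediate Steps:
(544 + z)*(-381) = (544 + 501)*(-381) = 1045*(-381) = -398145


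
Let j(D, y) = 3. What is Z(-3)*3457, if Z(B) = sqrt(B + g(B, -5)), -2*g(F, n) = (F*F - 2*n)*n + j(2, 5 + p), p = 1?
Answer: 3457*sqrt(43) ≈ 22669.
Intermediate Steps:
g(F, n) = -3/2 - n*(F**2 - 2*n)/2 (g(F, n) = -((F*F - 2*n)*n + 3)/2 = -((F**2 - 2*n)*n + 3)/2 = -(n*(F**2 - 2*n) + 3)/2 = -(3 + n*(F**2 - 2*n))/2 = -3/2 - n*(F**2 - 2*n)/2)
Z(B) = sqrt(47/2 + B + 5*B**2/2) (Z(B) = sqrt(B + (-3/2 + (-5)**2 - 1/2*(-5)*B**2)) = sqrt(B + (-3/2 + 25 + 5*B**2/2)) = sqrt(B + (47/2 + 5*B**2/2)) = sqrt(47/2 + B + 5*B**2/2))
Z(-3)*3457 = (sqrt(94 + 4*(-3) + 10*(-3)**2)/2)*3457 = (sqrt(94 - 12 + 10*9)/2)*3457 = (sqrt(94 - 12 + 90)/2)*3457 = (sqrt(172)/2)*3457 = ((2*sqrt(43))/2)*3457 = sqrt(43)*3457 = 3457*sqrt(43)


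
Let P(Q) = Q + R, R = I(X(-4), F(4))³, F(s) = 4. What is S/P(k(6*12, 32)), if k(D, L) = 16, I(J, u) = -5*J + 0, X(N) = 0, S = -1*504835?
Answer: -504835/16 ≈ -31552.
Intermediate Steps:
S = -504835
I(J, u) = -5*J
R = 0 (R = (-5*0)³ = 0³ = 0)
P(Q) = Q (P(Q) = Q + 0 = Q)
S/P(k(6*12, 32)) = -504835/16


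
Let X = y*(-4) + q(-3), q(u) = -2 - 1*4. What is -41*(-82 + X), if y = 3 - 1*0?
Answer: 4100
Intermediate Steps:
q(u) = -6 (q(u) = -2 - 4 = -6)
y = 3 (y = 3 + 0 = 3)
X = -18 (X = 3*(-4) - 6 = -12 - 6 = -18)
-41*(-82 + X) = -41*(-82 - 18) = -41*(-100) = 4100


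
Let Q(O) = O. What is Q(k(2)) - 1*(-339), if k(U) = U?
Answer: 341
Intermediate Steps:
Q(k(2)) - 1*(-339) = 2 - 1*(-339) = 2 + 339 = 341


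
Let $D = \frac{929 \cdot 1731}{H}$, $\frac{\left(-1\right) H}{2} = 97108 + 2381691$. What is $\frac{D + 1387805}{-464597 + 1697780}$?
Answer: $\frac{6880177684291}{6113625574434} \approx 1.1254$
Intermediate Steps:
$H = -4957598$ ($H = - 2 \left(97108 + 2381691\right) = \left(-2\right) 2478799 = -4957598$)
$D = - \frac{1608099}{4957598}$ ($D = \frac{929 \cdot 1731}{-4957598} = 1608099 \left(- \frac{1}{4957598}\right) = - \frac{1608099}{4957598} \approx -0.32437$)
$\frac{D + 1387805}{-464597 + 1697780} = \frac{- \frac{1608099}{4957598} + 1387805}{-464597 + 1697780} = \frac{6880177684291}{4957598 \cdot 1233183} = \frac{6880177684291}{4957598} \cdot \frac{1}{1233183} = \frac{6880177684291}{6113625574434}$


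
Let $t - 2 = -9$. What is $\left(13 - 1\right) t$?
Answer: $-84$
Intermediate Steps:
$t = -7$ ($t = 2 - 9 = -7$)
$\left(13 - 1\right) t = \left(13 - 1\right) \left(-7\right) = 12 \left(-7\right) = -84$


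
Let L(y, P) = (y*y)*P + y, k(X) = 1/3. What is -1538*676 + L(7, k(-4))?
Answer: -3118994/3 ≈ -1.0397e+6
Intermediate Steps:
k(X) = 1/3
L(y, P) = y + P*y**2 (L(y, P) = y**2*P + y = P*y**2 + y = y + P*y**2)
-1538*676 + L(7, k(-4)) = -1538*676 + 7*(1 + (1/3)*7) = -1039688 + 7*(1 + 7/3) = -1039688 + 7*(10/3) = -1039688 + 70/3 = -3118994/3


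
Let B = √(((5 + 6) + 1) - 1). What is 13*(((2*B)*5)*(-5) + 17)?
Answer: 221 - 650*√11 ≈ -1934.8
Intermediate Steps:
B = √11 (B = √((11 + 1) - 1) = √(12 - 1) = √11 ≈ 3.3166)
13*(((2*B)*5)*(-5) + 17) = 13*(((2*√11)*5)*(-5) + 17) = 13*((10*√11)*(-5) + 17) = 13*(-50*√11 + 17) = 13*(17 - 50*√11) = 221 - 650*√11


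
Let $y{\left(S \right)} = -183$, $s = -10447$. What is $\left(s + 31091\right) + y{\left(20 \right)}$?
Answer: $20461$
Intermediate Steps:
$\left(s + 31091\right) + y{\left(20 \right)} = \left(-10447 + 31091\right) - 183 = 20644 - 183 = 20461$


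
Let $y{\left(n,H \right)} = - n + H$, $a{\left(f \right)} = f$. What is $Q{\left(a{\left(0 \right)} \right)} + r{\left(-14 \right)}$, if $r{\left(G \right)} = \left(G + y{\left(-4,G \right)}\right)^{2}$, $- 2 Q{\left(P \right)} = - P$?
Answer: $576$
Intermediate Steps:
$y{\left(n,H \right)} = H - n$
$Q{\left(P \right)} = \frac{P}{2}$ ($Q{\left(P \right)} = - \frac{\left(-1\right) P}{2} = \frac{P}{2}$)
$r{\left(G \right)} = \left(4 + 2 G\right)^{2}$ ($r{\left(G \right)} = \left(G + \left(G - -4\right)\right)^{2} = \left(G + \left(G + 4\right)\right)^{2} = \left(G + \left(4 + G\right)\right)^{2} = \left(4 + 2 G\right)^{2}$)
$Q{\left(a{\left(0 \right)} \right)} + r{\left(-14 \right)} = \frac{1}{2} \cdot 0 + 4 \left(2 - 14\right)^{2} = 0 + 4 \left(-12\right)^{2} = 0 + 4 \cdot 144 = 0 + 576 = 576$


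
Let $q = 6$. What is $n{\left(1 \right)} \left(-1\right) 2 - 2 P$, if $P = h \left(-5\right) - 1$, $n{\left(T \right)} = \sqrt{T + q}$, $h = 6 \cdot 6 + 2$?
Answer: $382 - 2 \sqrt{7} \approx 376.71$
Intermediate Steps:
$h = 38$ ($h = 36 + 2 = 38$)
$n{\left(T \right)} = \sqrt{6 + T}$ ($n{\left(T \right)} = \sqrt{T + 6} = \sqrt{6 + T}$)
$P = -191$ ($P = 38 \left(-5\right) - 1 = -190 - 1 = -191$)
$n{\left(1 \right)} \left(-1\right) 2 - 2 P = \sqrt{6 + 1} \left(-1\right) 2 - -382 = \sqrt{7} \left(-1\right) 2 + 382 = - \sqrt{7} \cdot 2 + 382 = - 2 \sqrt{7} + 382 = 382 - 2 \sqrt{7}$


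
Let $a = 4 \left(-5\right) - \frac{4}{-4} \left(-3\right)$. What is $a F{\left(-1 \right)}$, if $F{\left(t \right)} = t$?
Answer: $-60$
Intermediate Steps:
$a = 60$ ($a = - 20 \left(-4\right) \left(- \frac{1}{4}\right) \left(-3\right) = - 20 \cdot 1 \left(-3\right) = \left(-20\right) \left(-3\right) = 60$)
$a F{\left(-1 \right)} = 60 \left(-1\right) = -60$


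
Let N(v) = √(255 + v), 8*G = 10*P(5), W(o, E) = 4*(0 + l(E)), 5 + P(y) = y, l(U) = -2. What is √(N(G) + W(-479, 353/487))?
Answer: √(-8 + √255) ≈ 2.8229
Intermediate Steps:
P(y) = -5 + y
W(o, E) = -8 (W(o, E) = 4*(0 - 2) = 4*(-2) = -8)
G = 0 (G = (10*(-5 + 5))/8 = (10*0)/8 = (⅛)*0 = 0)
√(N(G) + W(-479, 353/487)) = √(√(255 + 0) - 8) = √(√255 - 8) = √(-8 + √255)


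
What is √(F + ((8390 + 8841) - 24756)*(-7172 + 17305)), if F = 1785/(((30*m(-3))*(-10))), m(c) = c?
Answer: I*√68625740715/30 ≈ 8732.2*I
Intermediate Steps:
F = 119/60 (F = 1785/(((30*(-3))*(-10))) = 1785/((-90*(-10))) = 1785/900 = 1785*(1/900) = 119/60 ≈ 1.9833)
√(F + ((8390 + 8841) - 24756)*(-7172 + 17305)) = √(119/60 + ((8390 + 8841) - 24756)*(-7172 + 17305)) = √(119/60 + (17231 - 24756)*10133) = √(119/60 - 7525*10133) = √(119/60 - 76250825) = √(-4575049381/60) = I*√68625740715/30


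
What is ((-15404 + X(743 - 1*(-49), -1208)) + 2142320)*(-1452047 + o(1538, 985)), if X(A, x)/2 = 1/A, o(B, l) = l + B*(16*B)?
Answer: 5109147394453159/66 ≈ 7.7411e+13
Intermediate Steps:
o(B, l) = l + 16*B²
X(A, x) = 2/A
((-15404 + X(743 - 1*(-49), -1208)) + 2142320)*(-1452047 + o(1538, 985)) = ((-15404 + 2/(743 - 1*(-49))) + 2142320)*(-1452047 + (985 + 16*1538²)) = ((-15404 + 2/(743 + 49)) + 2142320)*(-1452047 + (985 + 16*2365444)) = ((-15404 + 2/792) + 2142320)*(-1452047 + (985 + 37847104)) = ((-15404 + 2*(1/792)) + 2142320)*(-1452047 + 37848089) = ((-15404 + 1/396) + 2142320)*36396042 = (-6099983/396 + 2142320)*36396042 = (842258737/396)*36396042 = 5109147394453159/66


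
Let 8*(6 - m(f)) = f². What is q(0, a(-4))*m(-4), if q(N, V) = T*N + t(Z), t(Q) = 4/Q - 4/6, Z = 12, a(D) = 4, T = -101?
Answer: -4/3 ≈ -1.3333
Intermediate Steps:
t(Q) = -⅔ + 4/Q (t(Q) = 4/Q - 4*⅙ = 4/Q - ⅔ = -⅔ + 4/Q)
q(N, V) = -⅓ - 101*N (q(N, V) = -101*N + (-⅔ + 4/12) = -101*N + (-⅔ + 4*(1/12)) = -101*N + (-⅔ + ⅓) = -101*N - ⅓ = -⅓ - 101*N)
m(f) = 6 - f²/8
q(0, a(-4))*m(-4) = (-⅓ - 101*0)*(6 - ⅛*(-4)²) = (-⅓ + 0)*(6 - ⅛*16) = -(6 - 2)/3 = -⅓*4 = -4/3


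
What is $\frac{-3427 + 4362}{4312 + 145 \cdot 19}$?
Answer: $\frac{935}{7067} \approx 0.13231$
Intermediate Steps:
$\frac{-3427 + 4362}{4312 + 145 \cdot 19} = \frac{935}{4312 + 2755} = \frac{935}{7067}$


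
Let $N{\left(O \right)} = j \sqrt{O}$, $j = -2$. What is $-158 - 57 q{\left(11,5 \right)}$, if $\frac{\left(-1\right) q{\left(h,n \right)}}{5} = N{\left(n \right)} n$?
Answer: $-158 - 2850 \sqrt{5} \approx -6530.8$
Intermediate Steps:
$N{\left(O \right)} = - 2 \sqrt{O}$
$q{\left(h,n \right)} = 10 n^{\frac{3}{2}}$ ($q{\left(h,n \right)} = - 5 - 2 \sqrt{n} n = - 5 \left(- 2 n^{\frac{3}{2}}\right) = 10 n^{\frac{3}{2}}$)
$-158 - 57 q{\left(11,5 \right)} = -158 - 57 \cdot 10 \cdot 5^{\frac{3}{2}} = -158 - 57 \cdot 10 \cdot 5 \sqrt{5} = -158 - 57 \cdot 50 \sqrt{5} = -158 - 2850 \sqrt{5}$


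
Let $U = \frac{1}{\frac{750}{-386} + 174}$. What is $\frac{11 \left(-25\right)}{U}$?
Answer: $- \frac{9131925}{193} \approx -47316.0$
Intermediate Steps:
$U = \frac{193}{33207}$ ($U = \frac{1}{750 \left(- \frac{1}{386}\right) + 174} = \frac{1}{- \frac{375}{193} + 174} = \frac{1}{\frac{33207}{193}} = \frac{193}{33207} \approx 0.005812$)
$\frac{11 \left(-25\right)}{U} = \frac{11 \left(-25\right)}{\frac{193}{33207}} = \left(-275\right) \frac{33207}{193} = - \frac{9131925}{193}$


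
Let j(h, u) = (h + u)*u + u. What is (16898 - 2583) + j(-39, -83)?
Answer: 24358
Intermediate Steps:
j(h, u) = u + u*(h + u) (j(h, u) = u*(h + u) + u = u + u*(h + u))
(16898 - 2583) + j(-39, -83) = (16898 - 2583) - 83*(1 - 39 - 83) = 14315 - 83*(-121) = 14315 + 10043 = 24358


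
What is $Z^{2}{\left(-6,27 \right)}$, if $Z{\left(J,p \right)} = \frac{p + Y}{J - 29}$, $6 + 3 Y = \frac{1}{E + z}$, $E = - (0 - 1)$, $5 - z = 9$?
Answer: $\frac{1024}{2025} \approx 0.50568$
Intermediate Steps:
$z = -4$ ($z = 5 - 9 = -4$)
$E = 1$ ($E = \left(-1\right) \left(-1\right) = 1$)
$Y = - \frac{19}{9}$ ($Y = -2 + \frac{1}{3 \left(1 - 4\right)} = -2 + \frac{1}{3 \left(-3\right)} = -2 + \frac{1}{3} \left(- \frac{1}{3}\right) = -2 - \frac{1}{9} = - \frac{19}{9} \approx -2.1111$)
$Z{\left(J,p \right)} = \frac{- \frac{19}{9} + p}{-29 + J}$ ($Z{\left(J,p \right)} = \frac{p - \frac{19}{9}}{J - 29} = \frac{- \frac{19}{9} + p}{-29 + J}$)
$Z^{2}{\left(-6,27 \right)} = \left(\frac{- \frac{19}{9} + 27}{-29 - 6}\right)^{2} = \left(\frac{1}{-35} \cdot \frac{224}{9}\right)^{2} = \left(\left(- \frac{1}{35}\right) \frac{224}{9}\right)^{2} = \left(- \frac{32}{45}\right)^{2} = \frac{1024}{2025}$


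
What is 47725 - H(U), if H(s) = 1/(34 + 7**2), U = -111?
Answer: 3961174/83 ≈ 47725.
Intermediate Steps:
H(s) = 1/83 (H(s) = 1/(34 + 49) = 1/83)
47725 - H(U) = 47725 - 1*1/83 = 47725 - 1/83 = 3961174/83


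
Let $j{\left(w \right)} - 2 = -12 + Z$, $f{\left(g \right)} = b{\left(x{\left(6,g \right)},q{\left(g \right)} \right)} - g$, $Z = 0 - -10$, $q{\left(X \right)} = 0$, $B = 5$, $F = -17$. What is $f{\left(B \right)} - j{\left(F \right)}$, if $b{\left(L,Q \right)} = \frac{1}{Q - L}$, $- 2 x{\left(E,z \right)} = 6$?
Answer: $- \frac{14}{3} \approx -4.6667$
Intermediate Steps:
$x{\left(E,z \right)} = -3$ ($x{\left(E,z \right)} = \left(- \frac{1}{2}\right) 6 = -3$)
$Z = 10$ ($Z = 0 + 10 = 10$)
$f{\left(g \right)} = \frac{1}{3} - g$ ($f{\left(g \right)} = - \frac{1}{-3 - 0} - g = - \frac{1}{-3 + 0} - g = - \frac{1}{-3} - g = \left(-1\right) \left(- \frac{1}{3}\right) - g = \frac{1}{3} - g$)
$j{\left(w \right)} = 0$ ($j{\left(w \right)} = 2 + \left(-12 + 10\right) = 2 - 2 = 0$)
$f{\left(B \right)} - j{\left(F \right)} = \left(\frac{1}{3} - 5\right) - 0 = \left(\frac{1}{3} - 5\right) + 0 = - \frac{14}{3} + 0 = - \frac{14}{3}$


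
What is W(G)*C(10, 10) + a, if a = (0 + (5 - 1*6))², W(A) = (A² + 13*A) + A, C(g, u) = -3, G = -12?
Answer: 73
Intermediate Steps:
W(A) = A² + 14*A
a = 1 (a = (0 + (5 - 6))² = (0 - 1)² = (-1)² = 1)
W(G)*C(10, 10) + a = -12*(14 - 12)*(-3) + 1 = -12*2*(-3) + 1 = -24*(-3) + 1 = 72 + 1 = 73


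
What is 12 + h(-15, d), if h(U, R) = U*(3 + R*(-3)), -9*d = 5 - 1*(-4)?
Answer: -78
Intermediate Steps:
d = -1 (d = -(5 - 1*(-4))/9 = -(5 + 4)/9 = -⅑*9 = -1)
h(U, R) = U*(3 - 3*R)
12 + h(-15, d) = 12 + 3*(-15)*(1 - 1*(-1)) = 12 + 3*(-15)*(1 + 1) = 12 + 3*(-15)*2 = 12 - 90 = -78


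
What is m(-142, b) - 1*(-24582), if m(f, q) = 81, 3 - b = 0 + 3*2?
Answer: 24663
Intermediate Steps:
b = -3 (b = 3 - (0 + 3*2) = 3 - (0 + 6) = 3 - 1*6 = 3 - 6 = -3)
m(-142, b) - 1*(-24582) = 81 - 1*(-24582) = 81 + 24582 = 24663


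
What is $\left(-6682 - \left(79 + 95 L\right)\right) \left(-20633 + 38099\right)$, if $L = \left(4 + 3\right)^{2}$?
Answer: $-199391856$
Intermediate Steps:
$L = 49$ ($L = 7^{2} = 49$)
$\left(-6682 - \left(79 + 95 L\right)\right) \left(-20633 + 38099\right) = \left(-6682 - 4734\right) \left(-20633 + 38099\right) = \left(-6682 - 4734\right) 17466 = \left(-11416\right) 17466 = -199391856$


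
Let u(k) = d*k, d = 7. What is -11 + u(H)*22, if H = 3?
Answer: 451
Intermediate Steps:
u(k) = 7*k
-11 + u(H)*22 = -11 + (7*3)*22 = -11 + 21*22 = -11 + 462 = 451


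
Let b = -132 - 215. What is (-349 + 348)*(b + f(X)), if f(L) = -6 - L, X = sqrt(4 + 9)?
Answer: 353 + sqrt(13) ≈ 356.61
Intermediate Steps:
b = -347
X = sqrt(13) ≈ 3.6056
(-349 + 348)*(b + f(X)) = (-349 + 348)*(-347 + (-6 - sqrt(13))) = -(-353 - sqrt(13)) = 353 + sqrt(13)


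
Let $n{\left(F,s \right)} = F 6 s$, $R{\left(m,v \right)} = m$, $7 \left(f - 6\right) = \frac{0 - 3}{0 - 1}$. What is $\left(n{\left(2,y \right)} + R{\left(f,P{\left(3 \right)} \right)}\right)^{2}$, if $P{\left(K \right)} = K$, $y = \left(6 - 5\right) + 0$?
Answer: $\frac{16641}{49} \approx 339.61$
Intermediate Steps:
$y = 1$ ($y = 1 + 0 = 1$)
$f = \frac{45}{7}$ ($f = 6 + \frac{\left(0 - 3\right) \frac{1}{0 - 1}}{7} = 6 + \frac{\left(-3\right) \frac{1}{-1}}{7} = 6 + \frac{\left(-3\right) \left(-1\right)}{7} = 6 + \frac{1}{7} \cdot 3 = 6 + \frac{3}{7} = \frac{45}{7} \approx 6.4286$)
$n{\left(F,s \right)} = 6 F s$
$\left(n{\left(2,y \right)} + R{\left(f,P{\left(3 \right)} \right)}\right)^{2} = \left(6 \cdot 2 \cdot 1 + \frac{45}{7}\right)^{2} = \left(12 + \frac{45}{7}\right)^{2} = \left(\frac{129}{7}\right)^{2} = \frac{16641}{49}$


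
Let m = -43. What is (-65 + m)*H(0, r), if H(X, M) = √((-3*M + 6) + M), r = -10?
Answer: -108*√26 ≈ -550.69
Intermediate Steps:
H(X, M) = √(6 - 2*M) (H(X, M) = √((6 - 3*M) + M) = √(6 - 2*M))
(-65 + m)*H(0, r) = (-65 - 43)*√(6 - 2*(-10)) = -108*√(6 + 20) = -108*√26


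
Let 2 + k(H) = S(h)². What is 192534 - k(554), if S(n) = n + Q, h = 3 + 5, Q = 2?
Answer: 192436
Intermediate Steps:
h = 8
S(n) = 2 + n (S(n) = n + 2 = 2 + n)
k(H) = 98 (k(H) = -2 + (2 + 8)² = -2 + 10² = -2 + 100 = 98)
192534 - k(554) = 192534 - 1*98 = 192534 - 98 = 192436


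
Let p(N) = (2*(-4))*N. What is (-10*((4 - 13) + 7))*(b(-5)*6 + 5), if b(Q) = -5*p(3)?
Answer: 14500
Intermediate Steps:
p(N) = -8*N
b(Q) = 120 (b(Q) = -(-40)*3 = -5*(-24) = 120)
(-10*((4 - 13) + 7))*(b(-5)*6 + 5) = (-10*((4 - 13) + 7))*(120*6 + 5) = (-10*(-9 + 7))*(720 + 5) = -10*(-2)*725 = 20*725 = 14500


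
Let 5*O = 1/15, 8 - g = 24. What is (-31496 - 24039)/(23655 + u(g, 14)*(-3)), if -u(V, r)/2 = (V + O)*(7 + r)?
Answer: -1388375/541017 ≈ -2.5662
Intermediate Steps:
g = -16 (g = 8 - 1*24 = 8 - 24 = -16)
O = 1/75 (O = (⅕)/15 = (⅕)*(1/15) = 1/75 ≈ 0.013333)
u(V, r) = -2*(7 + r)*(1/75 + V) (u(V, r) = -2*(V + 1/75)*(7 + r) = -2*(1/75 + V)*(7 + r) = -2*(7 + r)*(1/75 + V))
(-31496 - 24039)/(23655 + u(g, 14)*(-3)) = (-31496 - 24039)/(23655 + (-14/75 - 14*(-16) - 2/75*14 - 2*(-16)*14)*(-3)) = -55535/(23655 + (-14/75 + 224 - 28/75 + 448)*(-3)) = -55535/(23655 + (16786/25)*(-3)) = -55535/(23655 - 50358/25) = -55535/541017/25 = -55535*25/541017 = -1388375/541017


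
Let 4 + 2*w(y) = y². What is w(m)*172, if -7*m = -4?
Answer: -15480/49 ≈ -315.92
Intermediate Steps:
m = 4/7 (m = -⅐*(-4) = 4/7 ≈ 0.57143)
w(y) = -2 + y²/2
w(m)*172 = (-2 + (4/7)²/2)*172 = (-2 + (½)*(16/49))*172 = (-2 + 8/49)*172 = -90/49*172 = -15480/49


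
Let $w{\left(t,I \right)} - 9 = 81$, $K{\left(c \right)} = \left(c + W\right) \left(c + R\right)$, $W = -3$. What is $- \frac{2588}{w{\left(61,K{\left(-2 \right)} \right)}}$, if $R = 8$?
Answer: $- \frac{1294}{45} \approx -28.756$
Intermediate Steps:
$K{\left(c \right)} = \left(-3 + c\right) \left(8 + c\right)$ ($K{\left(c \right)} = \left(c - 3\right) \left(c + 8\right) = \left(-3 + c\right) \left(8 + c\right)$)
$w{\left(t,I \right)} = 90$ ($w{\left(t,I \right)} = 9 + 81 = 90$)
$- \frac{2588}{w{\left(61,K{\left(-2 \right)} \right)}} = - \frac{2588}{90} = \left(-2588\right) \frac{1}{90} = - \frac{1294}{45}$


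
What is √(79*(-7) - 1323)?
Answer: 2*I*√469 ≈ 43.313*I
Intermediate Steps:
√(79*(-7) - 1323) = √(-553 - 1323) = √(-1876) = 2*I*√469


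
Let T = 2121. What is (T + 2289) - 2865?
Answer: 1545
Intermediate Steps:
(T + 2289) - 2865 = (2121 + 2289) - 2865 = 4410 - 2865 = 1545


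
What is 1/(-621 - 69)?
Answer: -1/690 ≈ -0.0014493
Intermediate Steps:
1/(-621 - 69) = 1/(-690) = -1/690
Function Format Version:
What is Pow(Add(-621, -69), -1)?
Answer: Rational(-1, 690) ≈ -0.0014493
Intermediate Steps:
Pow(Add(-621, -69), -1) = Pow(-690, -1) = Rational(-1, 690)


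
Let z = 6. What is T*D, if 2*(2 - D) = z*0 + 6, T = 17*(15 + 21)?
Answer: -612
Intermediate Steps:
T = 612 (T = 17*36 = 612)
D = -1 (D = 2 - (6*0 + 6)/2 = 2 - (0 + 6)/2 = 2 - ½*6 = 2 - 3 = -1)
T*D = 612*(-1) = -612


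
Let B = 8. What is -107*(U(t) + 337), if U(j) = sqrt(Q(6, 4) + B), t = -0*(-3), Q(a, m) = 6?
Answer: -36059 - 107*sqrt(14) ≈ -36459.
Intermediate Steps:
t = 0 (t = -5*0 = 0)
U(j) = sqrt(14) (U(j) = sqrt(6 + 8) = sqrt(14))
-107*(U(t) + 337) = -107*(sqrt(14) + 337) = -107*(337 + sqrt(14)) = -36059 - 107*sqrt(14)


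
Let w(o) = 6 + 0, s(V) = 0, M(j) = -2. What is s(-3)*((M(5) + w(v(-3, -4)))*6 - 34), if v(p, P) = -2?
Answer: 0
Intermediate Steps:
w(o) = 6
s(-3)*((M(5) + w(v(-3, -4)))*6 - 34) = 0*((-2 + 6)*6 - 34) = 0*(4*6 - 34) = 0*(24 - 34) = 0*(-10) = 0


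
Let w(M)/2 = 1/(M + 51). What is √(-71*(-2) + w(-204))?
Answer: 2*√92327/51 ≈ 11.916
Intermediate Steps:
w(M) = 2/(51 + M) (w(M) = 2/(M + 51) = 2/(51 + M))
√(-71*(-2) + w(-204)) = √(-71*(-2) + 2/(51 - 204)) = √(142 + 2/(-153)) = √(142 + 2*(-1/153)) = √(142 - 2/153) = √(21724/153) = 2*√92327/51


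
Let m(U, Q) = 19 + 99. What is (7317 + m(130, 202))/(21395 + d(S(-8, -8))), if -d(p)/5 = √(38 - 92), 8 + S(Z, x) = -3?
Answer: 6362873/18309895 + 4461*I*√6/18309895 ≈ 0.34751 + 0.00059679*I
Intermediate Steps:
S(Z, x) = -11 (S(Z, x) = -8 - 3 = -11)
m(U, Q) = 118
d(p) = -15*I*√6 (d(p) = -5*√(38 - 92) = -15*I*√6)
(7317 + m(130, 202))/(21395 + d(S(-8, -8))) = (7317 + 118)/(21395 - 15*I*√6) = 7435/(21395 - 15*I*√6)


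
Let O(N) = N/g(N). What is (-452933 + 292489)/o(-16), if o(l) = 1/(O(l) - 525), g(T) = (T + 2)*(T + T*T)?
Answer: 8844395278/105 ≈ 8.4232e+7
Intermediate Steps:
g(T) = (2 + T)*(T + T²)
O(N) = 1/(2 + N² + 3*N) (O(N) = N/((N*(2 + N² + 3*N))) = N*(1/(N*(2 + N² + 3*N))) = 1/(2 + N² + 3*N))
o(l) = 1/(-525 + 1/(2 + l² + 3*l)) (o(l) = 1/(1/(2 + l² + 3*l) - 525) = 1/(-525 + 1/(2 + l² + 3*l)))
(-452933 + 292489)/o(-16) = (-452933 + 292489)/(((2 + (-16)² + 3*(-16))/(-1049 - 1575*(-16) - 525*(-16)²))) = -160444*(-1049 + 25200 - 525*256)/(2 + 256 - 48) = -160444/(210/(-1049 + 25200 - 134400)) = -160444/(210/(-110249)) = -160444/((-1/110249*210)) = -160444/(-210/110249) = -160444*(-110249/210) = 8844395278/105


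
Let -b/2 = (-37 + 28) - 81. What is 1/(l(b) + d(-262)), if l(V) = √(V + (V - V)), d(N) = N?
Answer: -131/34232 - 3*√5/34232 ≈ -0.0040228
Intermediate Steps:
b = 180 (b = -2*((-37 + 28) - 81) = -2*(-9 - 81) = -2*(-90) = 180)
l(V) = √V (l(V) = √(V + 0) = √V)
1/(l(b) + d(-262)) = 1/(√180 - 262) = 1/(6*√5 - 262) = 1/(-262 + 6*√5)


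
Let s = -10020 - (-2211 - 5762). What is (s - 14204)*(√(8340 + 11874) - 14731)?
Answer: 239393481 - 48753*√2246 ≈ 2.3708e+8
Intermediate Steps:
s = -2047 (s = -10020 - 1*(-7973) = -10020 + 7973 = -2047)
(s - 14204)*(√(8340 + 11874) - 14731) = (-2047 - 14204)*(√(8340 + 11874) - 14731) = -16251*(√20214 - 14731) = -16251*(3*√2246 - 14731) = -16251*(-14731 + 3*√2246) = 239393481 - 48753*√2246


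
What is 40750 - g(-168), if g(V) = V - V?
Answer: 40750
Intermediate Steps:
g(V) = 0
40750 - g(-168) = 40750 - 1*0 = 40750 + 0 = 40750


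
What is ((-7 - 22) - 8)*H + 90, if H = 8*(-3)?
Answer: 978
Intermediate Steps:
H = -24
((-7 - 22) - 8)*H + 90 = ((-7 - 22) - 8)*(-24) + 90 = (-29 - 8)*(-24) + 90 = -37*(-24) + 90 = 888 + 90 = 978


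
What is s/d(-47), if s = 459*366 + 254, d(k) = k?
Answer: -168248/47 ≈ -3579.7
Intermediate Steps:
s = 168248 (s = 167994 + 254 = 168248)
s/d(-47) = 168248/(-47) = 168248*(-1/47) = -168248/47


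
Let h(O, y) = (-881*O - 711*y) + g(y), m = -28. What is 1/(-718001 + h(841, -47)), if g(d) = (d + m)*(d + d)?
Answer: -1/1418455 ≈ -7.0499e-7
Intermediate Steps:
g(d) = 2*d*(-28 + d) (g(d) = (d - 28)*(d + d) = (-28 + d)*(2*d) = 2*d*(-28 + d))
h(O, y) = -881*O - 711*y + 2*y*(-28 + y) (h(O, y) = (-881*O - 711*y) + 2*y*(-28 + y) = -881*O - 711*y + 2*y*(-28 + y))
1/(-718001 + h(841, -47)) = 1/(-718001 + (-881*841 - 767*(-47) + 2*(-47)²)) = 1/(-718001 + (-740921 + 36049 + 2*2209)) = 1/(-718001 + (-740921 + 36049 + 4418)) = 1/(-718001 - 700454) = 1/(-1418455) = -1/1418455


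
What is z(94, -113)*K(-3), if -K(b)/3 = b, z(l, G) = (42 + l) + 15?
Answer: 1359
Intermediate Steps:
z(l, G) = 57 + l
K(b) = -3*b
z(94, -113)*K(-3) = (57 + 94)*(-3*(-3)) = 151*9 = 1359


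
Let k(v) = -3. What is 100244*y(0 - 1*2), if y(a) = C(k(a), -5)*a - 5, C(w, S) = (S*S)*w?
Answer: 14535380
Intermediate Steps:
C(w, S) = w*S² (C(w, S) = S²*w = w*S²)
y(a) = -5 - 75*a (y(a) = (-3*(-5)²)*a - 5 = (-3*25)*a - 5 = -75*a - 5 = -5 - 75*a)
100244*y(0 - 1*2) = 100244*(-5 - 75*(0 - 1*2)) = 100244*(-5 - 75*(0 - 2)) = 100244*(-5 - 75*(-2)) = 100244*(-5 + 150) = 100244*145 = 14535380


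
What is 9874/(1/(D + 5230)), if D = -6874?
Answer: -16232856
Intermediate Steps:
9874/(1/(D + 5230)) = 9874/(1/(-6874 + 5230)) = 9874/(1/(-1644)) = 9874/(-1/1644) = 9874*(-1644) = -16232856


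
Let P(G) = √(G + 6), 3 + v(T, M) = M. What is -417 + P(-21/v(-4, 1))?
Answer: -417 + √66/2 ≈ -412.94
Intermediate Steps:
v(T, M) = -3 + M
P(G) = √(6 + G)
-417 + P(-21/v(-4, 1)) = -417 + √(6 - 21/(-3 + 1)) = -417 + √(6 - 21/(-2)) = -417 + √(6 - 21*(-½)) = -417 + √(6 + 21/2) = -417 + √(33/2) = -417 + √66/2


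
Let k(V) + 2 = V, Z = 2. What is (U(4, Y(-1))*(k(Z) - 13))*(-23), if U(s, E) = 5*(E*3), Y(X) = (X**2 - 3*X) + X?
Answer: 13455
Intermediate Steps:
k(V) = -2 + V
Y(X) = X**2 - 2*X
U(s, E) = 15*E (U(s, E) = 5*(3*E) = 15*E)
(U(4, Y(-1))*(k(Z) - 13))*(-23) = ((15*(-(-2 - 1)))*((-2 + 2) - 13))*(-23) = ((15*(-1*(-3)))*(0 - 13))*(-23) = ((15*3)*(-13))*(-23) = (45*(-13))*(-23) = -585*(-23) = 13455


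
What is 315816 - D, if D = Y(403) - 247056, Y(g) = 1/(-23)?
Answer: 12946057/23 ≈ 5.6287e+5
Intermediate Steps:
Y(g) = -1/23
D = -5682289/23 (D = -1/23 - 247056 = -5682289/23 ≈ -2.4706e+5)
315816 - D = 315816 - 1*(-5682289/23) = 315816 + 5682289/23 = 12946057/23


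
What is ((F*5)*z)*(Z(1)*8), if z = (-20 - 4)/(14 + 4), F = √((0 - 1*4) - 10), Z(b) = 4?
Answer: -640*I*√14/3 ≈ -798.22*I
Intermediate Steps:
F = I*√14 (F = √((0 - 4) - 10) = √(-4 - 10) = √(-14) = I*√14 ≈ 3.7417*I)
z = -4/3 (z = -24/18 = -24*1/18 = -4/3 ≈ -1.3333)
((F*5)*z)*(Z(1)*8) = (((I*√14)*5)*(-4/3))*(4*8) = ((5*I*√14)*(-4/3))*32 = -20*I*√14/3*32 = -640*I*√14/3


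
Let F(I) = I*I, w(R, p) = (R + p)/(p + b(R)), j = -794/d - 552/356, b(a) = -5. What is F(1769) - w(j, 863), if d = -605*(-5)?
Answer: 240955556269997/76998350 ≈ 3.1294e+6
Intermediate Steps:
d = 3025
j = -488116/269225 (j = -794/3025 - 552/356 = -794*1/3025 - 552*1/356 = -794/3025 - 138/89 = -488116/269225 ≈ -1.8130)
w(R, p) = (R + p)/(-5 + p) (w(R, p) = (R + p)/(p - 5) = (R + p)/(-5 + p))
F(I) = I²
F(1769) - w(j, 863) = 1769² - (-488116/269225 + 863)/(-5 + 863) = 3129361 - 231853059/(858*269225) = 3129361 - 1*77284353/76998350 = 3129361 - 77284353/76998350 = 240955556269997/76998350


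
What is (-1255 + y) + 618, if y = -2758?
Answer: -3395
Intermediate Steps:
(-1255 + y) + 618 = (-1255 - 2758) + 618 = -4013 + 618 = -3395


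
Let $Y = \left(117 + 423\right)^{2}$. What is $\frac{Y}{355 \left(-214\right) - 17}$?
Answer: $- \frac{32400}{8443} \approx -3.8375$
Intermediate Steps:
$Y = 291600$ ($Y = 540^{2} = 291600$)
$\frac{Y}{355 \left(-214\right) - 17} = \frac{291600}{355 \left(-214\right) - 17} = \frac{291600}{-75970 - 17} = \frac{291600}{-75987} = 291600 \left(- \frac{1}{75987}\right) = - \frac{32400}{8443}$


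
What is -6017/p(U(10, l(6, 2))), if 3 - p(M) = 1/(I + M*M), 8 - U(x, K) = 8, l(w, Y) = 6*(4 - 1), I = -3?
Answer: -18051/10 ≈ -1805.1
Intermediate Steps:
l(w, Y) = 18 (l(w, Y) = 6*3 = 18)
U(x, K) = 0 (U(x, K) = 8 - 1*8 = 8 - 8 = 0)
p(M) = 3 - 1/(-3 + M²) (p(M) = 3 - 1/(-3 + M*M) = 3 - 1/(-3 + M²))
-6017/p(U(10, l(6, 2))) = -6017*(-3 + 0²)/(-10 + 3*0²) = -6017*(-3 + 0)/(-10 + 3*0) = -6017*(-3/(-10 + 0)) = -6017/((-⅓*(-10))) = -6017/10/3 = -6017*3/10 = -18051/10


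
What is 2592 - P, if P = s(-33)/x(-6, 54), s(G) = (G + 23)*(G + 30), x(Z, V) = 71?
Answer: 184002/71 ≈ 2591.6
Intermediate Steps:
s(G) = (23 + G)*(30 + G)
P = 30/71 (P = (690 + (-33)² + 53*(-33))/71 = (690 + 1089 - 1749)*(1/71) = 30*(1/71) = 30/71 ≈ 0.42254)
2592 - P = 2592 - 1*30/71 = 2592 - 30/71 = 184002/71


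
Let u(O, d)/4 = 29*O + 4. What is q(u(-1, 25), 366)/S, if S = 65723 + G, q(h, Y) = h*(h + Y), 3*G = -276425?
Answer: 9975/9907 ≈ 1.0069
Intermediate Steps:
G = -276425/3 (G = (1/3)*(-276425) = -276425/3 ≈ -92142.)
u(O, d) = 16 + 116*O (u(O, d) = 4*(29*O + 4) = 4*(4 + 29*O) = 16 + 116*O)
q(h, Y) = h*(Y + h)
S = -79256/3 (S = 65723 - 276425/3 = -79256/3 ≈ -26419.)
q(u(-1, 25), 366)/S = ((16 + 116*(-1))*(366 + (16 + 116*(-1))))/(-79256/3) = ((16 - 116)*(366 + (16 - 116)))*(-3/79256) = -100*(366 - 100)*(-3/79256) = -100*266*(-3/79256) = -26600*(-3/79256) = 9975/9907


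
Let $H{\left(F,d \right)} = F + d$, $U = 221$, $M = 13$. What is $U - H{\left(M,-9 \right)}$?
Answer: $217$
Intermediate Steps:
$U - H{\left(M,-9 \right)} = 221 - \left(13 - 9\right) = 221 - 4 = 217$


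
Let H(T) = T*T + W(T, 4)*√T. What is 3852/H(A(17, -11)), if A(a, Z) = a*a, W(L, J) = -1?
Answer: 963/20876 ≈ 0.046130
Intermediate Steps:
A(a, Z) = a²
H(T) = T² - √T (H(T) = T*T - √T = T² - √T)
3852/H(A(17, -11)) = 3852/((17²)² - √(17²)) = 3852/(289² - √289) = 3852/(83521 - 1*17) = 3852/(83521 - 17) = 3852/83504 = 3852*(1/83504) = 963/20876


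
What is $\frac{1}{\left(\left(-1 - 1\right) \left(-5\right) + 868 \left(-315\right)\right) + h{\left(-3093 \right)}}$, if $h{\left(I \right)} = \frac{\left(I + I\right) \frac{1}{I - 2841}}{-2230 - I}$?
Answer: $- \frac{853507}{233357347839} \approx -3.6575 \cdot 10^{-6}$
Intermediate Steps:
$h{\left(I \right)} = \frac{2 I}{\left(-2841 + I\right) \left(-2230 - I\right)}$ ($h{\left(I \right)} = \frac{2 I \frac{1}{-2841 + I}}{-2230 - I} = \frac{2 I}{\left(-2841 + I\right) \left(-2230 - I\right)}$)
$\frac{1}{\left(\left(-1 - 1\right) \left(-5\right) + 868 \left(-315\right)\right) + h{\left(-3093 \right)}} = \frac{1}{\left(\left(-1 - 1\right) \left(-5\right) + 868 \left(-315\right)\right) + 2 \left(-3093\right) \frac{1}{6335430 - \left(-3093\right)^{2} + 611 \left(-3093\right)}} = \frac{1}{\left(\left(-2\right) \left(-5\right) - 273420\right) + 2 \left(-3093\right) \frac{1}{6335430 - 9566649 - 1889823}} = \frac{1}{\left(10 - 273420\right) + 2 \left(-3093\right) \frac{1}{6335430 - 9566649 - 1889823}} = \frac{1}{-273410 + 2 \left(-3093\right) \frac{1}{-5121042}} = \frac{1}{-273410 + 2 \left(-3093\right) \left(- \frac{1}{5121042}\right)} = \frac{1}{-273410 + \frac{1031}{853507}} = \frac{1}{- \frac{233357347839}{853507}} = - \frac{853507}{233357347839}$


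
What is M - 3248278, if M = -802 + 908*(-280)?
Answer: -3503320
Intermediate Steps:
M = -255042 (M = -802 - 254240 = -255042)
M - 3248278 = -255042 - 3248278 = -3503320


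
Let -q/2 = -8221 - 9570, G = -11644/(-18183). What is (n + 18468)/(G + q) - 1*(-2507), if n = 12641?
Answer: 1622592523997/646999150 ≈ 2507.9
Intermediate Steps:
G = 11644/18183 (G = -11644*(-1/18183) = 11644/18183 ≈ 0.64038)
q = 35582 (q = -2*(-8221 - 9570) = -2*(-17791) = 35582)
(n + 18468)/(G + q) - 1*(-2507) = (12641 + 18468)/(11644/18183 + 35582) - 1*(-2507) = 31109/(646999150/18183) + 2507 = 31109*(18183/646999150) + 2507 = 565654947/646999150 + 2507 = 1622592523997/646999150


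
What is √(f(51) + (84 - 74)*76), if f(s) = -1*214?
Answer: √546 ≈ 23.367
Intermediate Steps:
f(s) = -214
√(f(51) + (84 - 74)*76) = √(-214 + (84 - 74)*76) = √(-214 + 10*76) = √(-214 + 760) = √546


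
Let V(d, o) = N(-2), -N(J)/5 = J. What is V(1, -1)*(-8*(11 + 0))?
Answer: -880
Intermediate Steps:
N(J) = -5*J
V(d, o) = 10 (V(d, o) = -5*(-2) = 10)
V(1, -1)*(-8*(11 + 0)) = 10*(-8*(11 + 0)) = 10*(-8*11) = 10*(-88) = -880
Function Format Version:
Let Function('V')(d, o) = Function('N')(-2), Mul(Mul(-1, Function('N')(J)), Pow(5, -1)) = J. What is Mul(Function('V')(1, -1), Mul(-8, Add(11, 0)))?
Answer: -880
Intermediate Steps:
Function('N')(J) = Mul(-5, J)
Function('V')(d, o) = 10 (Function('V')(d, o) = Mul(-5, -2) = 10)
Mul(Function('V')(1, -1), Mul(-8, Add(11, 0))) = Mul(10, Mul(-8, Add(11, 0))) = Mul(10, Mul(-8, 11)) = Mul(10, -88) = -880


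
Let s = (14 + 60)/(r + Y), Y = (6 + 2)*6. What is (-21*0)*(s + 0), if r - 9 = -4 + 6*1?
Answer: 0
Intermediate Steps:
Y = 48 (Y = 8*6 = 48)
r = 11 (r = 9 + (-4 + 6*1) = 9 + (-4 + 6) = 9 + 2 = 11)
s = 74/59 (s = (14 + 60)/(11 + 48) = 74/59 ≈ 1.2542)
(-21*0)*(s + 0) = (-21*0)*(74/59 + 0) = 0*(74/59) = 0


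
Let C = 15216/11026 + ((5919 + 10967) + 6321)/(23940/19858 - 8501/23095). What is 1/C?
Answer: 1058720494873/29339458868764073 ≈ 3.6085e-5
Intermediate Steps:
C = 29339458868764073/1058720494873 (C = 15216*(1/11026) + (16886 + 6321)/(23940*(1/19858) - 8501*1/23095) = 7608/5513 + 23207/(11970/9929 - 8501/23095) = 7608/5513 + 23207/(192040721/229310255) = 7608/5513 + 23207*(229310255/192040721) = 7608/5513 + 5321603087785/192040721 = 29339458868764073/1058720494873 ≈ 27712.)
1/C = 1/(29339458868764073/1058720494873) = 1058720494873/29339458868764073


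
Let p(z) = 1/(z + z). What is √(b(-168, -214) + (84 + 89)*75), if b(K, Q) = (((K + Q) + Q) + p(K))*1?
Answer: √87346203/84 ≈ 111.26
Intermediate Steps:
p(z) = 1/(2*z)
b(K, Q) = K + 1/(2*K) + 2*Q (b(K, Q) = (((K + Q) + Q) + 1/(2*K))*1 = ((K + 2*Q) + 1/(2*K))*1 = (K + 1/(2*K) + 2*Q)*1 = K + 1/(2*K) + 2*Q)
√(b(-168, -214) + (84 + 89)*75) = √((-168 + (½)/(-168) + 2*(-214)) + (84 + 89)*75) = √((-168 + (½)*(-1/168) - 428) + 173*75) = √((-168 - 1/336 - 428) + 12975) = √(-200257/336 + 12975) = √(4159343/336) = √87346203/84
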